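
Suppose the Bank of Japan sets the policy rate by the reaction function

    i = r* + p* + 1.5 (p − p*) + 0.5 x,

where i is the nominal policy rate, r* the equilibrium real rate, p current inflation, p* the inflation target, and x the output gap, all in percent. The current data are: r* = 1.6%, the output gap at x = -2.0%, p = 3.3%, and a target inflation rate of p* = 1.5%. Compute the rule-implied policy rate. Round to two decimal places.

4.80%

i = 1.6 + 1.5 + 1.5 × (3.3 − 1.5) + 0.5 × (-2.0)
   = 1.6 + 1.5 + 2.7 − 1 = 4.80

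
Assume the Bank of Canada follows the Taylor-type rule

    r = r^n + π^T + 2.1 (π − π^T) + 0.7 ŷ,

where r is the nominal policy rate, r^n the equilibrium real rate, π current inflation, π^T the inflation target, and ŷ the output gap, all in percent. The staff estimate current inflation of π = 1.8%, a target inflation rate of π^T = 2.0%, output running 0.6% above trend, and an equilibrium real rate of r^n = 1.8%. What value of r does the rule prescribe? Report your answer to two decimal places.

3.80%

Output 0.6% above potential → ŷ = 0.6.
r = 1.8 + 2.0 + 2.1 × (1.8 − 2.0) + 0.7 × 0.6
   = 1.8 + 2 − 0.42 + 0.42 = 3.80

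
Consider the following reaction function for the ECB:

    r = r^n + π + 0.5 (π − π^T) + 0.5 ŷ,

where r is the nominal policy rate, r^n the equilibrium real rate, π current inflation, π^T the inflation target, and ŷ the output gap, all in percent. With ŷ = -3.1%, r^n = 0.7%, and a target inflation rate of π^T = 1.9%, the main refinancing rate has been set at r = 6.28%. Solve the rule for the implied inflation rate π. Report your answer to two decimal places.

5.39%

Collecting π: r = r^n + (1 + 0.5) π − 0.5 π^T + 0.5 ŷ
1.5 π = 6.28 − 0.7 + 0.5 × 1.9 − 0.5 × (-3.1) = 8.08
π = 8.08 / 1.5 = 5.39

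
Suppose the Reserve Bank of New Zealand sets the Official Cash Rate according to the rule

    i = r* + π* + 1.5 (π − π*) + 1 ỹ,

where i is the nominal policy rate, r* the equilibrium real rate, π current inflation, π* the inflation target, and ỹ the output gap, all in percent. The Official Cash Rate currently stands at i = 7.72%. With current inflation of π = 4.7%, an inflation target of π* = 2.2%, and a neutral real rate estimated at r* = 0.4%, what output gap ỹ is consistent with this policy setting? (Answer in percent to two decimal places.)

1.37%

1 ỹ = 7.72 − 0.4 − 2.2 − 1.5 × (4.7 − 2.2) = 1.37
ỹ = 1.37 / 1 = 1.37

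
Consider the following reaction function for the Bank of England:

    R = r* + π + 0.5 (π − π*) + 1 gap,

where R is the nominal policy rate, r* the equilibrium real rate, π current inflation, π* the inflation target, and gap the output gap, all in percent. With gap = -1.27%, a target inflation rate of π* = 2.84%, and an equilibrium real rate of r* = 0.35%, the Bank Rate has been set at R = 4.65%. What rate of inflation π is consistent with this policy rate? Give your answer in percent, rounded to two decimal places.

4.66%

Collecting π: R = r* + (1 + 0.5) π − 0.5 π* + 1 gap
1.5 π = 4.65 − 0.35 + 0.5 × 2.84 − 1 × (-1.27) = 6.99
π = 6.99 / 1.5 = 4.66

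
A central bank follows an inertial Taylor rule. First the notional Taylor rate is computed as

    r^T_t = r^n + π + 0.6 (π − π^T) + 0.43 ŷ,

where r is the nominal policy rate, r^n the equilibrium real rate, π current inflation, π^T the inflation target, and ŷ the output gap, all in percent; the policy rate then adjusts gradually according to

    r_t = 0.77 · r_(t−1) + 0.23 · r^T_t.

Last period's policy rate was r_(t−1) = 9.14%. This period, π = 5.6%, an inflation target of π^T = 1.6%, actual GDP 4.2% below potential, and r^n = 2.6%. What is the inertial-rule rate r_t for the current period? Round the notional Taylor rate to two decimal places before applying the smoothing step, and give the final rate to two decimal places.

Output 4.2% below potential → ŷ = -4.2.
r^T_t = 2.6 + 5.6 + 0.6 × (5.6 − 1.6) + 0.43 × (-4.2)
   = 2.6 + 5.6 + 2.4 − 1.806 = 8.79
r_t = 0.77 × 9.14 + 0.23 × 8.79 = 7.0378 + 2.0217 = 9.06

9.06%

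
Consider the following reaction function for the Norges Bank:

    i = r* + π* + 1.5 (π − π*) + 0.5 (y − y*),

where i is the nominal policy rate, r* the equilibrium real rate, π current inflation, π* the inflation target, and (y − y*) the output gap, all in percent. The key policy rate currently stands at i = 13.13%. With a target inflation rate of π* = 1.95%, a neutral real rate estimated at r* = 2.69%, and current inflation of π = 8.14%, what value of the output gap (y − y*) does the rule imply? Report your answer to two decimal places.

0.5 (y − y*) = 13.13 − 2.69 − 1.95 − 1.5 × (8.14 − 1.95) = -0.795
(y − y*) = -0.795 / 0.5 = -1.59

-1.59%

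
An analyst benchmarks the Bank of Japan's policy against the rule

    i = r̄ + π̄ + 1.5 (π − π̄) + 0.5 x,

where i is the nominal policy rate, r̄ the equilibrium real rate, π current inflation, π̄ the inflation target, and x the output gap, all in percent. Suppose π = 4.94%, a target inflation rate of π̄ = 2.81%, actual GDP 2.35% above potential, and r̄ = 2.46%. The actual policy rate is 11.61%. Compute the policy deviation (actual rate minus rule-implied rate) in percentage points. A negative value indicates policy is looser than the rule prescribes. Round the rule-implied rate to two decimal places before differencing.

1.97 pp

Output 2.35% above potential → x = 2.35.
i = 2.46 + 2.81 + 1.5 × (4.94 − 2.81) + 0.5 × 2.35
   = 2.46 + 2.81 + 3.195 + 1.175 = 9.64
Deviation = 11.61 − 9.64 = 1.97 pp.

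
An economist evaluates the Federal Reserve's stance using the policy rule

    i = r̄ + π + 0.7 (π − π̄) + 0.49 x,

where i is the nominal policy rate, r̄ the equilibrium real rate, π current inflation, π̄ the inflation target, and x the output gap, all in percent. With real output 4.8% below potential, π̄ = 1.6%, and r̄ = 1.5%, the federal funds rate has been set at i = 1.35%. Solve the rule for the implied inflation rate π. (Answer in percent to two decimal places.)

Output 4.8% below potential → x = -4.8.
Collecting π: i = r̄ + (1 + 0.7) π − 0.7 π̄ + 0.49 x
1.7 π = 1.35 − 1.5 + 0.7 × 1.6 − 0.49 × (-4.8) = 3.322
π = 3.322 / 1.7 = 1.95

1.95%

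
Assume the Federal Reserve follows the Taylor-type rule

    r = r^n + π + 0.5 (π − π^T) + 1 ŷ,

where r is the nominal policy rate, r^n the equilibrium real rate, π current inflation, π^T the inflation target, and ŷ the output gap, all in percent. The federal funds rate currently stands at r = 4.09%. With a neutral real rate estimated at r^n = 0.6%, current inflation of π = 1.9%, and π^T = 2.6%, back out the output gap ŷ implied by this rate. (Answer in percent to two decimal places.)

1.94%

1 ŷ = 4.09 − 0.6 − 1.9 − 0.5 × (1.9 − 2.6) = 1.94
ŷ = 1.94 / 1 = 1.94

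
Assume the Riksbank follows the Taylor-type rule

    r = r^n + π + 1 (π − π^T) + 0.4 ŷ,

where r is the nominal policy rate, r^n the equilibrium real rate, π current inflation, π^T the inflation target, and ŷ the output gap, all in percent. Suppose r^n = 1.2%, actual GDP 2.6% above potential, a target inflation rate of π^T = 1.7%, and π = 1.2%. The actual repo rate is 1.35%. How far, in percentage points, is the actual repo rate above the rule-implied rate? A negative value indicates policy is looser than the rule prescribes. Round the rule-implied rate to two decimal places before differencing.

Output 2.6% above potential → ŷ = 2.6.
r = 1.2 + 1.2 + 1 × (1.2 − 1.7) + 0.4 × 2.6
   = 1.2 + 1.2 − 0.5 + 1.04 = 2.94
Deviation = 1.35 − 2.94 = -1.59 pp.

-1.59 pp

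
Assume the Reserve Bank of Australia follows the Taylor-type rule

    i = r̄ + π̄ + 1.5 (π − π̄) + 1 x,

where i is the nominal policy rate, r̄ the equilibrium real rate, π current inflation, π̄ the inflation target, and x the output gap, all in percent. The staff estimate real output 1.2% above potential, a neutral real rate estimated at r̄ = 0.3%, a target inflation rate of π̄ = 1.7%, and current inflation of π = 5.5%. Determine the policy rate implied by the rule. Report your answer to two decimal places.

8.90%

Output 1.2% above potential → x = 1.2.
i = 0.3 + 1.7 + 1.5 × (5.5 − 1.7) + 1 × 1.2
   = 0.3 + 1.7 + 5.7 + 1.2 = 8.90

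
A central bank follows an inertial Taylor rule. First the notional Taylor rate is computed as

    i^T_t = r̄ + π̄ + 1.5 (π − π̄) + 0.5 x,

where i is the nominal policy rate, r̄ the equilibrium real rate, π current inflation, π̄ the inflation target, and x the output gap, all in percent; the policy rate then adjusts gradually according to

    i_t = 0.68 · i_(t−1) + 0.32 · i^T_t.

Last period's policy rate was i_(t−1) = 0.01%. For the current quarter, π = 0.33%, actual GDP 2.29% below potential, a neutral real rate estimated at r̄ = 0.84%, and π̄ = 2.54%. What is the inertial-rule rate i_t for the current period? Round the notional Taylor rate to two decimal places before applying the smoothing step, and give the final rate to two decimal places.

-0.34%

Output 2.29% below potential → x = -2.29.
i^T_t = 0.84 + 2.54 + 1.5 × (0.33 − 2.54) + 0.5 × (-2.29)
   = 0.84 + 2.54 − 3.315 − 1.145 = -1.08
i_t = 0.68 × 0.01 + 0.32 × (-1.08) = 0.0068 − 0.3456 = -0.34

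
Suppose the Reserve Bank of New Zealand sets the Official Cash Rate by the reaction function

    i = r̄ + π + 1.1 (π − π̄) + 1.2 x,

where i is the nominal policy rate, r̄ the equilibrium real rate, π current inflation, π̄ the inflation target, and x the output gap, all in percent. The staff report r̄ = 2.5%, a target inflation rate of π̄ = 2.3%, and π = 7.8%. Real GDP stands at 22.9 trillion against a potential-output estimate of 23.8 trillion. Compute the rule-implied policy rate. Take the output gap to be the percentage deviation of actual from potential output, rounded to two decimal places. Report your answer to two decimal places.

11.81%

Output gap = 100 × (22.9 − 23.8) / 23.8 = -3.78%.
i = 2.50 + 7.80 + 1.1 × (7.80 − 2.30) + 1.2 × (-3.78)
   = 2.50 + 7.8 + 6.05 − 4.536 = 11.81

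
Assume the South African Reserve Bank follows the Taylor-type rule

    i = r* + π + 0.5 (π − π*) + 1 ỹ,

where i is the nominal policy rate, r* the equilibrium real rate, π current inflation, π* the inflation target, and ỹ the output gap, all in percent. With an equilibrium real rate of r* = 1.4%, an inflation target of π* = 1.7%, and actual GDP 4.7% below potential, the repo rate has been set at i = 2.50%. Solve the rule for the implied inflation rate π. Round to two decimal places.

4.43%

Output 4.7% below potential → ỹ = -4.7.
Collecting π: i = r* + (1 + 0.5) π − 0.5 π* + 1 ỹ
1.5 π = 2.50 − 1.4 + 0.5 × 1.7 − 1 × (-4.7) = 6.65
π = 6.65 / 1.5 = 4.43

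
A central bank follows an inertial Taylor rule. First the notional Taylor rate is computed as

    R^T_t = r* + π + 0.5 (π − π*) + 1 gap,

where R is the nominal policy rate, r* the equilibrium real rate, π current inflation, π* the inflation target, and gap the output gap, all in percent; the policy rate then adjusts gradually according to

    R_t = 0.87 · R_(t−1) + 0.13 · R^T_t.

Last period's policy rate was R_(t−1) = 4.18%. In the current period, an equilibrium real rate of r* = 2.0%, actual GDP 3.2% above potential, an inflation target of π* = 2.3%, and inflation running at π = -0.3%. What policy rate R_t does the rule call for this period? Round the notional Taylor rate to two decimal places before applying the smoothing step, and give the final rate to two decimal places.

4.10%

Output 3.2% above potential → gap = 3.2.
R^T_t = 2.0 + (-0.3) + 0.5 × (-0.3 − 2.3) + 1 × 3.2
   = 2.0 − 0.3 − 1.3 + 3.2 = 3.60
R_t = 0.87 × 4.18 + 0.13 × 3.60 = 3.6366 + 0.468 = 4.10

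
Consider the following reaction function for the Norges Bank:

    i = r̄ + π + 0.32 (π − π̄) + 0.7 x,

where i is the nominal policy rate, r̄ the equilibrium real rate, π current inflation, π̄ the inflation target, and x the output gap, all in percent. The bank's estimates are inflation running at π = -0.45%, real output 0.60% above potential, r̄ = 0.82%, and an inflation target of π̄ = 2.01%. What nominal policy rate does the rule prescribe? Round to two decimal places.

Output 0.60% above potential → x = 0.60.
i = 0.82 + (-0.45) + 0.32 × (-0.45 − 2.01) + 0.7 × 0.60
   = 0.82 − 0.45 − 0.7872 + 0.42 = 0.00

0.00%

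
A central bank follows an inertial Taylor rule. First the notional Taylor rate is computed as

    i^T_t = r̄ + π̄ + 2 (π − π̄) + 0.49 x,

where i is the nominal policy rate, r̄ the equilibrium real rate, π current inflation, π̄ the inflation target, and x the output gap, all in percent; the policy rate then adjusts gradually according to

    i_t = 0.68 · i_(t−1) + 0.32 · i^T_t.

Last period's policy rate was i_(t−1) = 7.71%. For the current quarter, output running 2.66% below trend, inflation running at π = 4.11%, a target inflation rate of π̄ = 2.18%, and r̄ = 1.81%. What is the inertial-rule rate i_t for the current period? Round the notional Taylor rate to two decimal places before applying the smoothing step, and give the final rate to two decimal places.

Output 2.66% below potential → x = -2.66.
i^T_t = 1.81 + 2.18 + 2 × (4.11 − 2.18) + 0.49 × (-2.66)
   = 1.81 + 2.18 + 3.86 − 1.3034 = 6.55
i_t = 0.68 × 7.71 + 0.32 × 6.55 = 5.2428 + 2.096 = 7.34

7.34%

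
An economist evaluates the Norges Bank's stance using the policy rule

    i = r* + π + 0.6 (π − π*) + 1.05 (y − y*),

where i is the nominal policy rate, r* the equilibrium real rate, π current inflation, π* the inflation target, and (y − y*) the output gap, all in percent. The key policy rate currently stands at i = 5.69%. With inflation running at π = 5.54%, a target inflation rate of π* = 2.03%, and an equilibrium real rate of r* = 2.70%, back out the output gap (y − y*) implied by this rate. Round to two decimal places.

1.05 (y − y*) = 5.69 − 2.70 − 5.54 − 0.6 × (5.54 − 2.03) = -4.656
(y − y*) = -4.656 / 1.05 = -4.43

-4.43%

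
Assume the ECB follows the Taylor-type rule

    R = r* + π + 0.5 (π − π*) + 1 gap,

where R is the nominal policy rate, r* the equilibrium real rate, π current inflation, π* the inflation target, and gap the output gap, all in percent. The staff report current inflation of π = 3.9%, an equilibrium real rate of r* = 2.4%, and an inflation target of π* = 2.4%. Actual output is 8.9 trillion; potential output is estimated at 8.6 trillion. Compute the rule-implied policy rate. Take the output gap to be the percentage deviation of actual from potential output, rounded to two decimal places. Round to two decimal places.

Output gap = 100 × (8.9 − 8.6) / 8.6 = 3.49%.
R = 2.40 + 3.90 + 0.5 × (3.90 − 2.40) + 1 × 3.49
   = 2.40 + 3.9 + 0.75 + 3.49 = 10.54

10.54%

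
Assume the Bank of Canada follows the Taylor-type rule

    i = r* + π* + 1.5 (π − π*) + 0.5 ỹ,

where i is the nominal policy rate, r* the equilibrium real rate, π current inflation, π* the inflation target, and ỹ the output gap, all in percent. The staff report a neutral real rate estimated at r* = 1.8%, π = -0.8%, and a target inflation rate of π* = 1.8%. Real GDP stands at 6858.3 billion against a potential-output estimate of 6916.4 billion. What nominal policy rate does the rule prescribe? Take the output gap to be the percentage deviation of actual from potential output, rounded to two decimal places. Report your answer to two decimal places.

Output gap = 100 × (6858.3 − 6916.4) / 6916.4 = -0.84%.
i = 1.80 + 1.80 + 1.5 × (-0.80 − 1.80) + 0.5 × (-0.84)
   = 1.80 + 1.8 − 3.9 − 0.42 = -0.72

-0.72%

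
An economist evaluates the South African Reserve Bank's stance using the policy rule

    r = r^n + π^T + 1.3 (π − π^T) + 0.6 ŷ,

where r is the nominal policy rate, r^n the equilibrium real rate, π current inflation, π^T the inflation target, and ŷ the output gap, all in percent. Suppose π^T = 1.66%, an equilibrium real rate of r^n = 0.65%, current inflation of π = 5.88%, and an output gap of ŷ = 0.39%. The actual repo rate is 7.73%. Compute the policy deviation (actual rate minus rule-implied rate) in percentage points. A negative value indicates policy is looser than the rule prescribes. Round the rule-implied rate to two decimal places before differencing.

-0.30 pp

r = 0.65 + 1.66 + 1.3 × (5.88 − 1.66) + 0.6 × 0.39
   = 0.65 + 1.66 + 5.486 + 0.234 = 8.03
Deviation = 7.73 − 8.03 = -0.30 pp.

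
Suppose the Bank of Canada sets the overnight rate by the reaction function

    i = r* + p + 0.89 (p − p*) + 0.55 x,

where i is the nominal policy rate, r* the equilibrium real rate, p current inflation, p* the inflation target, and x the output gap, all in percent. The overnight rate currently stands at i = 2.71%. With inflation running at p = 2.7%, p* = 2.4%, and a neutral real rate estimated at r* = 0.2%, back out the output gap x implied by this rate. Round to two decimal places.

-0.83%

0.55 x = 2.71 − 0.2 − 2.7 − 0.89 × (2.7 − 2.4) = -0.457
x = -0.457 / 0.55 = -0.83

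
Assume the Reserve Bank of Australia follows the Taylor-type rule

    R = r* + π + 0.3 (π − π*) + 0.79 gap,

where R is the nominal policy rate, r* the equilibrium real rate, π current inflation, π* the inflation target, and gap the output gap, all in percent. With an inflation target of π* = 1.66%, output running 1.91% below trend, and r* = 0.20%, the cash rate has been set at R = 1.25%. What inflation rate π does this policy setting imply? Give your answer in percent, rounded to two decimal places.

2.35%

Output 1.91% below potential → gap = -1.91.
Collecting π: R = r* + (1 + 0.3) π − 0.3 π* + 0.79 gap
1.3 π = 1.25 − 0.20 + 0.3 × 1.66 − 0.79 × (-1.91) = 3.0569
π = 3.0569 / 1.3 = 2.35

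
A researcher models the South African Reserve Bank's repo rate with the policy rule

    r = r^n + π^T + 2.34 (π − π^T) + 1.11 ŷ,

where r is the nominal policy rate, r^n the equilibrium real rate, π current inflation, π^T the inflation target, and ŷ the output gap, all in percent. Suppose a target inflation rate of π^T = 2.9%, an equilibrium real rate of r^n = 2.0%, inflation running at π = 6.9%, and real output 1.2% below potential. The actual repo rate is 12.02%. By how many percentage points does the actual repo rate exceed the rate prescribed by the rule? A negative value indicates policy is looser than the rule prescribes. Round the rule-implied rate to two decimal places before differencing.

-0.91 pp

Output 1.2% below potential → ŷ = -1.2.
r = 2.0 + 2.9 + 2.34 × (6.9 − 2.9) + 1.11 × (-1.2)
   = 2.0 + 2.9 + 9.36 − 1.332 = 12.93
Deviation = 12.02 − 12.93 = -0.91 pp.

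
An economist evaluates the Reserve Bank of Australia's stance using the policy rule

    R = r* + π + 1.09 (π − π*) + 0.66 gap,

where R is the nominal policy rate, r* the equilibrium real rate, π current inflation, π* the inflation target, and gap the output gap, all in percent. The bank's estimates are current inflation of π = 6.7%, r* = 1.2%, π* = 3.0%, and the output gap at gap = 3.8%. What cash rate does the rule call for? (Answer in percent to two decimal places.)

14.44%

R = 1.2 + 6.7 + 1.09 × (6.7 − 3.0) + 0.66 × 3.8
   = 1.2 + 6.7 + 4.033 + 2.508 = 14.44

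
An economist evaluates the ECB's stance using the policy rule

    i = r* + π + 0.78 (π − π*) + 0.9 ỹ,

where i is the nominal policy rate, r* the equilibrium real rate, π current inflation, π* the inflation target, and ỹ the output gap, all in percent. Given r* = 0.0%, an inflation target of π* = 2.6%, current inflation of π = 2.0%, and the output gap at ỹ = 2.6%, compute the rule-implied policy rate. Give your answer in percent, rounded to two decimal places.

i = 0.0 + 2.0 + 0.78 × (2.0 − 2.6) + 0.9 × 2.6
   = 0.0 + 2 − 0.468 + 2.34 = 3.87

3.87%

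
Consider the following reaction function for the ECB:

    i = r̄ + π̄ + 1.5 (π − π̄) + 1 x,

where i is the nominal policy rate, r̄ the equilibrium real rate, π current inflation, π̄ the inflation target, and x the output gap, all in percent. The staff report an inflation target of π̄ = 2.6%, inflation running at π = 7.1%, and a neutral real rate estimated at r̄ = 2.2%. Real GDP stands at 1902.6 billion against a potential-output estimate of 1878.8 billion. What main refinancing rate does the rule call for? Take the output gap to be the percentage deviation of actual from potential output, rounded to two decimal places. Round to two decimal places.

Output gap = 100 × (1902.6 − 1878.8) / 1878.8 = 1.27%.
i = 2.20 + 2.60 + 1.5 × (7.10 − 2.60) + 1 × 1.27
   = 2.20 + 2.6 + 6.75 + 1.27 = 12.82

12.82%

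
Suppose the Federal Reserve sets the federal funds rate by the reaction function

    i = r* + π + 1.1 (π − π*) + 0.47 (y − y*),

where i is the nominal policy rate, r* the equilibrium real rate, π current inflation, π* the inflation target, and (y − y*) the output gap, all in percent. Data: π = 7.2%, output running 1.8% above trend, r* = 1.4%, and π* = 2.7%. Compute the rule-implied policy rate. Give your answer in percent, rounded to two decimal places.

Output 1.8% above potential → (y − y*) = 1.8.
i = 1.4 + 7.2 + 1.1 × (7.2 − 2.7) + 0.47 × 1.8
   = 1.4 + 7.2 + 4.95 + 0.846 = 14.40

14.40%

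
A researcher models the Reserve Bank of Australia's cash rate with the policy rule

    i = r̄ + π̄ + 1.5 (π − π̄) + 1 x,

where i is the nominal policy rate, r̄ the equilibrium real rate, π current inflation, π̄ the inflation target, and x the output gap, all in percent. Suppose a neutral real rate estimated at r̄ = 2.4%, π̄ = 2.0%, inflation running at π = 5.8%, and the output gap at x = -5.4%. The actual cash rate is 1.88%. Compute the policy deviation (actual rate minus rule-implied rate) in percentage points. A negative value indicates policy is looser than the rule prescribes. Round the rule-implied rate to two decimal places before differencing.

-2.82 pp

i = 2.4 + 2.0 + 1.5 × (5.8 − 2.0) + 1 × (-5.4)
   = 2.4 + 2 + 5.7 − 5.4 = 4.70
Deviation = 1.88 − 4.70 = -2.82 pp.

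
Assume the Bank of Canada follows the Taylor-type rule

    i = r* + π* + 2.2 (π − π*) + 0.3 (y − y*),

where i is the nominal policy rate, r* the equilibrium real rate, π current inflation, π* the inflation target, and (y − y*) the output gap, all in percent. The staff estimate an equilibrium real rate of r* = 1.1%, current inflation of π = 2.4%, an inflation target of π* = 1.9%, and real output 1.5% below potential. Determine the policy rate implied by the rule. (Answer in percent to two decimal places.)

Output 1.5% below potential → (y − y*) = -1.5.
i = 1.1 + 1.9 + 2.2 × (2.4 − 1.9) + 0.3 × (-1.5)
   = 1.1 + 1.9 + 1.1 − 0.45 = 3.65

3.65%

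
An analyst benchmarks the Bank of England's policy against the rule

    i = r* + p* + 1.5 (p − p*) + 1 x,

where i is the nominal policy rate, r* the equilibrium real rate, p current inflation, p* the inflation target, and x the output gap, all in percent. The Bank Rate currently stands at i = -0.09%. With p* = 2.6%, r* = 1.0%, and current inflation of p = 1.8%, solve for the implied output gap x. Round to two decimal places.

1 x = -0.09 − 1.0 − 2.6 − 1.5 × (1.8 − 2.6) = -2.49
x = -2.49 / 1 = -2.49

-2.49%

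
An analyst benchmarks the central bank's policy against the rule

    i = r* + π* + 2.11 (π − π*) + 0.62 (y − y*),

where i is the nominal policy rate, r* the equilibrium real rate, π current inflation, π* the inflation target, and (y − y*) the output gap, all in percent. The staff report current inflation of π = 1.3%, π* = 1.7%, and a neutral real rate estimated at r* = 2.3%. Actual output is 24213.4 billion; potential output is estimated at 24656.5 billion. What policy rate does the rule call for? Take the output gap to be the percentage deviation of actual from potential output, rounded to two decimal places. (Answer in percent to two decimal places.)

Output gap = 100 × (24213.4 − 24656.5) / 24656.5 = -1.80%.
i = 2.30 + 1.70 + 2.11 × (1.30 − 1.70) + 0.62 × (-1.80)
   = 2.30 + 1.7 − 0.844 − 1.116 = 2.04

2.04%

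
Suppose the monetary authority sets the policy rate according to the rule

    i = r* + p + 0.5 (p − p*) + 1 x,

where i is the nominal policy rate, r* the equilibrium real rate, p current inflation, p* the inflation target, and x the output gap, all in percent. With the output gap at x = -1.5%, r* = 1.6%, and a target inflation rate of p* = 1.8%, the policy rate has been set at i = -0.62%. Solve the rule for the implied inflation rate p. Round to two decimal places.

Collecting p: i = r* + (1 + 0.5) p − 0.5 p* + 1 x
1.5 p = -0.62 − 1.6 + 0.5 × 1.8 − 1 × (-1.5) = 0.18
p = 0.18 / 1.5 = 0.12

0.12%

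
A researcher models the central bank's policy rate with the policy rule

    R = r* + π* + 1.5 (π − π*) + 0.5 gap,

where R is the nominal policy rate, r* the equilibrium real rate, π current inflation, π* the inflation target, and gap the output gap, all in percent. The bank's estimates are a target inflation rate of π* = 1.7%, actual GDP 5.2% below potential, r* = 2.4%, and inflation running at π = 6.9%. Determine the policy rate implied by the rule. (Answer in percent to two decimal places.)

9.30%

Output 5.2% below potential → gap = -5.2.
R = 2.4 + 1.7 + 1.5 × (6.9 − 1.7) + 0.5 × (-5.2)
   = 2.4 + 1.7 + 7.8 − 2.6 = 9.30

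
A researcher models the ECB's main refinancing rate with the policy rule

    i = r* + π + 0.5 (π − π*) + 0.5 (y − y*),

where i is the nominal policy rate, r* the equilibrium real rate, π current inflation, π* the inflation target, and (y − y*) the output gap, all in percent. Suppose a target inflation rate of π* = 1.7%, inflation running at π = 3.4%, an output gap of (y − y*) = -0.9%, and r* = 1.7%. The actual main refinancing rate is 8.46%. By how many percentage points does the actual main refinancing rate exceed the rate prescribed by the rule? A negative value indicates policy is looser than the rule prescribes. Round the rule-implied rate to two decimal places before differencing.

2.96 pp

i = 1.7 + 3.4 + 0.5 × (3.4 − 1.7) + 0.5 × (-0.9)
   = 1.7 + 3.4 + 0.85 − 0.45 = 5.50
Deviation = 8.46 − 5.50 = 2.96 pp.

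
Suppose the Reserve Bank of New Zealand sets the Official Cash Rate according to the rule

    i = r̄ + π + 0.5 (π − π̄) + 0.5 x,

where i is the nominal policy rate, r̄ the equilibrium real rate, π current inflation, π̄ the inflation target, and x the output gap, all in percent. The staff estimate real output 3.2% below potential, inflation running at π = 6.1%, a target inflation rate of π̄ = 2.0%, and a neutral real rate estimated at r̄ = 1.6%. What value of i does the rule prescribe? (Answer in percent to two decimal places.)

Output 3.2% below potential → x = -3.2.
i = 1.6 + 6.1 + 0.5 × (6.1 − 2.0) + 0.5 × (-3.2)
   = 1.6 + 6.1 + 2.05 − 1.6 = 8.15

8.15%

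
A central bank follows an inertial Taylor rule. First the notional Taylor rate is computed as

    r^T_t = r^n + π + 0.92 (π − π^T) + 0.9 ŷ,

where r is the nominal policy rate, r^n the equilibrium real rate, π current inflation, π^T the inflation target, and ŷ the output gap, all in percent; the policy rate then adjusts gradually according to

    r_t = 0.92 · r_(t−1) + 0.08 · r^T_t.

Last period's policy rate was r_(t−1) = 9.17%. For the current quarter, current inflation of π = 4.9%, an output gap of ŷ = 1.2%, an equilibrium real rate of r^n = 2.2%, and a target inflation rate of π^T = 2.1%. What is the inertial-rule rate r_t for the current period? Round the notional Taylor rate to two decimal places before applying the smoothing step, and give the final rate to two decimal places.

9.30%

r^T_t = 2.2 + 4.9 + 0.92 × (4.9 − 2.1) + 0.9 × 1.2
   = 2.2 + 4.9 + 2.576 + 1.08 = 10.76
r_t = 0.92 × 9.17 + 0.08 × 10.76 = 8.4364 + 0.8608 = 9.30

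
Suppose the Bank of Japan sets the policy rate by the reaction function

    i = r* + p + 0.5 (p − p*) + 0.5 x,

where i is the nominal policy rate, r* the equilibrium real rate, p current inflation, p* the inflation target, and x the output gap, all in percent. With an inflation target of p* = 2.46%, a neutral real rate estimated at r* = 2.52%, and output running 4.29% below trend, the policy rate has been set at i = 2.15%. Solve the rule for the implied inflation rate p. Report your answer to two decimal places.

Output 4.29% below potential → x = -4.29.
Collecting p: i = r* + (1 + 0.5) p − 0.5 p* + 0.5 x
1.5 p = 2.15 − 2.52 + 0.5 × 2.46 − 0.5 × (-4.29) = 3.005
p = 3.005 / 1.5 = 2.00

2.00%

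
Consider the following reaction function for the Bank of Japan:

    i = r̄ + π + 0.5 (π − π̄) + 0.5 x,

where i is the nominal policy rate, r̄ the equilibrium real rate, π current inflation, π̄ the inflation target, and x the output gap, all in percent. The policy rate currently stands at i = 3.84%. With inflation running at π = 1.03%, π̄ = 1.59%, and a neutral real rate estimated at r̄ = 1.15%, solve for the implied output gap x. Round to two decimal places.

0.5 x = 3.84 − 1.15 − 1.03 − 0.5 × (1.03 − 1.59) = 1.94
x = 1.94 / 0.5 = 3.88

3.88%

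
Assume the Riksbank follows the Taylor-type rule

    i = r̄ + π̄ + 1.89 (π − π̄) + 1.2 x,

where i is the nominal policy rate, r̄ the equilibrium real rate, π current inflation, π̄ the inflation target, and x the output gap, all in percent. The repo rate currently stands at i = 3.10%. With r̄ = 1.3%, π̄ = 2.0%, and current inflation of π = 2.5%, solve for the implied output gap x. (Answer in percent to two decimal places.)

-0.95%

1.2 x = 3.10 − 1.3 − 2.0 − 1.89 × (2.5 − 2.0) = -1.145
x = -1.145 / 1.2 = -0.95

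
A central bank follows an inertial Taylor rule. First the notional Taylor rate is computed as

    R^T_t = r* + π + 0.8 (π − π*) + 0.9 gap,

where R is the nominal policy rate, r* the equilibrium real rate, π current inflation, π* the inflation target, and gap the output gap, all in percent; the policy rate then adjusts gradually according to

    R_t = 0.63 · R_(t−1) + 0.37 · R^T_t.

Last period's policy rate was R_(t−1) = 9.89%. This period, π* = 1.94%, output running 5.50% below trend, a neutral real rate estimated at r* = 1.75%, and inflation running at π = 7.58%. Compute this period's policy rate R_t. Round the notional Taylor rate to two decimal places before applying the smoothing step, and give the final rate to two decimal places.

Output 5.50% below potential → gap = -5.50.
R^T_t = 1.75 + 7.58 + 0.8 × (7.58 − 1.94) + 0.9 × (-5.50)
   = 1.75 + 7.58 + 4.512 − 4.95 = 8.89
R_t = 0.63 × 9.89 + 0.37 × 8.89 = 6.2307 + 3.2893 = 9.52

9.52%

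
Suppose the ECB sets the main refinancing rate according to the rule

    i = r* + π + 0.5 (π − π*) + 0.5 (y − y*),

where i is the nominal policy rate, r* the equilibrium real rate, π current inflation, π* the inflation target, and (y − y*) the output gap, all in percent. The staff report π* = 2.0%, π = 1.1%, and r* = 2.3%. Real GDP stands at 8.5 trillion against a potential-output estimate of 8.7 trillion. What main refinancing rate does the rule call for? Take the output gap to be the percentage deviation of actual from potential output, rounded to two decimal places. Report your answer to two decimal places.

1.80%

Output gap = 100 × (8.5 − 8.7) / 8.7 = -2.30%.
i = 2.30 + 1.10 + 0.5 × (1.10 − 2.00) + 0.5 × (-2.30)
   = 2.30 + 1.1 − 0.45 − 1.15 = 1.80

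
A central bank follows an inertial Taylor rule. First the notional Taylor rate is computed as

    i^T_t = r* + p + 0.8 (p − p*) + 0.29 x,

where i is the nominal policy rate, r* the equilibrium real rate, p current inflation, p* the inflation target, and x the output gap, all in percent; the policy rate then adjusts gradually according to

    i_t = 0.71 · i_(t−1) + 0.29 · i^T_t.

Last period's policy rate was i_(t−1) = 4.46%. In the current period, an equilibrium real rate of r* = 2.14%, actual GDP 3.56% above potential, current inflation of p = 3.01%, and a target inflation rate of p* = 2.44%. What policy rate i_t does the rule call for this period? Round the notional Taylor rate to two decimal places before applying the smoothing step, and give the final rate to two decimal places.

5.09%

Output 3.56% above potential → x = 3.56.
i^T_t = 2.14 + 3.01 + 0.8 × (3.01 − 2.44) + 0.29 × 3.56
   = 2.14 + 3.01 + 0.456 + 1.0324 = 6.64
i_t = 0.71 × 4.46 + 0.29 × 6.64 = 3.1666 + 1.9256 = 5.09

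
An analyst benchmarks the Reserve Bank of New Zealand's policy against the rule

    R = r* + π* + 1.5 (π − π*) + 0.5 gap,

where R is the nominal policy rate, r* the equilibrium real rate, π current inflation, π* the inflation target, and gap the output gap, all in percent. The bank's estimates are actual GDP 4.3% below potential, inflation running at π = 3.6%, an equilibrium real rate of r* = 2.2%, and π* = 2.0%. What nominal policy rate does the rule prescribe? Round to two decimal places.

Output 4.3% below potential → gap = -4.3.
R = 2.2 + 2.0 + 1.5 × (3.6 − 2.0) + 0.5 × (-4.3)
   = 2.2 + 2 + 2.4 − 2.15 = 4.45

4.45%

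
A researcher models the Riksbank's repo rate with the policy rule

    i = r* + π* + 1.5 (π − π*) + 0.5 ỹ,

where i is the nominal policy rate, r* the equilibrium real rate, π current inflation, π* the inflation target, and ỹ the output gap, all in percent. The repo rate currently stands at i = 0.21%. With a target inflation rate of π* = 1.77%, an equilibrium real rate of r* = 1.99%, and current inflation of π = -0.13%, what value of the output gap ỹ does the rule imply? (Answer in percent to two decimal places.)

-1.40%

0.5 ỹ = 0.21 − 1.99 − 1.77 − 1.5 × ((-0.13) − 1.77) = -0.7
ỹ = -0.7 / 0.5 = -1.40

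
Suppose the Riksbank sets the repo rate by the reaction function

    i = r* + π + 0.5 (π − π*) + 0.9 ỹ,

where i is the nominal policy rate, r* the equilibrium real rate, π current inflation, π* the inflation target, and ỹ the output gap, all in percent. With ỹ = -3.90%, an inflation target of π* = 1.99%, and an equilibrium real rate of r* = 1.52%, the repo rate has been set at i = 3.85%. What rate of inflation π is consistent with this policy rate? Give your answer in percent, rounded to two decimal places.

4.56%

Collecting π: i = r* + (1 + 0.5) π − 0.5 π* + 0.9 ỹ
1.5 π = 3.85 − 1.52 + 0.5 × 1.99 − 0.9 × (-3.90) = 6.835
π = 6.835 / 1.5 = 4.56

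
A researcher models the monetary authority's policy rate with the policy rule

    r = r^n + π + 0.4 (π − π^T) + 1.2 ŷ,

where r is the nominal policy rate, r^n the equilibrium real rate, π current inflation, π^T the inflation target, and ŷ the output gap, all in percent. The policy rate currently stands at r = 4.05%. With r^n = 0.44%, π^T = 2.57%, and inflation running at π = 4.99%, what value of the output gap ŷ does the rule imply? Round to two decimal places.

-1.96%

1.2 ŷ = 4.05 − 0.44 − 4.99 − 0.4 × (4.99 − 2.57) = -2.348
ŷ = -2.348 / 1.2 = -1.96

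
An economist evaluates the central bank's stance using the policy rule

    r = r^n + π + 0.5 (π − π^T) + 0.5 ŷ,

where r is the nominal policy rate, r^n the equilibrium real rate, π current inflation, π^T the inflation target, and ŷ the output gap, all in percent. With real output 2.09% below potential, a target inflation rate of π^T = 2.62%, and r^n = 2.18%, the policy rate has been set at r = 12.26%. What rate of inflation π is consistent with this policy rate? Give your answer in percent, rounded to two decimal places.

Output 2.09% below potential → ŷ = -2.09.
Collecting π: r = r^n + (1 + 0.5) π − 0.5 π^T + 0.5 ŷ
1.5 π = 12.26 − 2.18 + 0.5 × 2.62 − 0.5 × (-2.09) = 12.435
π = 12.435 / 1.5 = 8.29

8.29%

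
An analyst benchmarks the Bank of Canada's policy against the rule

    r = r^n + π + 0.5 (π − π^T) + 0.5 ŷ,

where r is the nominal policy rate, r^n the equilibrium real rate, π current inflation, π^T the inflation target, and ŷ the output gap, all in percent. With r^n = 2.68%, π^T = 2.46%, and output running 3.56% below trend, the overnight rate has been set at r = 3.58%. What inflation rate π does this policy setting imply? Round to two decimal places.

2.61%

Output 3.56% below potential → ŷ = -3.56.
Collecting π: r = r^n + (1 + 0.5) π − 0.5 π^T + 0.5 ŷ
1.5 π = 3.58 − 2.68 + 0.5 × 2.46 − 0.5 × (-3.56) = 3.91
π = 3.91 / 1.5 = 2.61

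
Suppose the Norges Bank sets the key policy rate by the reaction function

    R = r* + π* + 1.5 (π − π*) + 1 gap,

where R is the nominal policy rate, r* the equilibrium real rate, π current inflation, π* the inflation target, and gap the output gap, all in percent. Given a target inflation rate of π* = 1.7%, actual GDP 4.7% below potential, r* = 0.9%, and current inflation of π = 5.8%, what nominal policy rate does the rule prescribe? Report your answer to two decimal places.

4.05%

Output 4.7% below potential → gap = -4.7.
R = 0.9 + 1.7 + 1.5 × (5.8 − 1.7) + 1 × (-4.7)
   = 0.9 + 1.7 + 6.15 − 4.7 = 4.05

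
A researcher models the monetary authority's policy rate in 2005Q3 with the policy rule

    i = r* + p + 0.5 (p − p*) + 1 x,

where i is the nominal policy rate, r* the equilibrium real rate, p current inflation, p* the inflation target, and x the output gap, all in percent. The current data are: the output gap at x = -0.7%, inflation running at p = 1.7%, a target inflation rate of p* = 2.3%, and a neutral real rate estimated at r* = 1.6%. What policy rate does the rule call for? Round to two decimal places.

2.30%

i = 1.6 + 1.7 + 0.5 × (1.7 − 2.3) + 1 × (-0.7)
   = 1.6 + 1.7 − 0.3 − 0.7 = 2.30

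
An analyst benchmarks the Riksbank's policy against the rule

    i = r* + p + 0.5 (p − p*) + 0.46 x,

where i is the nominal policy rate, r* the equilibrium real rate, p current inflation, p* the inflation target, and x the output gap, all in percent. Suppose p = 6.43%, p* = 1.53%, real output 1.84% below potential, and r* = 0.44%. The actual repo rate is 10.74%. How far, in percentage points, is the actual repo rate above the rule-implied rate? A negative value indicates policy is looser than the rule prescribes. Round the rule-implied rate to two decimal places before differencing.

2.27 pp

Output 1.84% below potential → x = -1.84.
i = 0.44 + 6.43 + 0.5 × (6.43 − 1.53) + 0.46 × (-1.84)
   = 0.44 + 6.43 + 2.45 − 0.8464 = 8.47
Deviation = 10.74 − 8.47 = 2.27 pp.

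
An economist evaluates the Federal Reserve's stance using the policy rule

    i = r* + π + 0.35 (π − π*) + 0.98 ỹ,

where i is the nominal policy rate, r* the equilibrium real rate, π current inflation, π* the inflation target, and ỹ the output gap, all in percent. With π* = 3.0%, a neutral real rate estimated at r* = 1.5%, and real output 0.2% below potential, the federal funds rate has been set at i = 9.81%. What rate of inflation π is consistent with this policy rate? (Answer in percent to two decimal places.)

7.08%

Output 0.2% below potential → ỹ = -0.2.
Collecting π: i = r* + (1 + 0.35) π − 0.35 π* + 0.98 ỹ
1.35 π = 9.81 − 1.5 + 0.35 × 3.0 − 0.98 × (-0.2) = 9.556
π = 9.556 / 1.35 = 7.08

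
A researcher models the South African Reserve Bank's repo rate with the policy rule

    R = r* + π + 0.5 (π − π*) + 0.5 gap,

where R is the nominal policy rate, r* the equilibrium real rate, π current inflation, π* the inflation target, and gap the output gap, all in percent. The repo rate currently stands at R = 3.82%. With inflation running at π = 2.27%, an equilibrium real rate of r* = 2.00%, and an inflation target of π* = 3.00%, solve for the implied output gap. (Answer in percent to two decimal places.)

0.5 gap = 3.82 − 2.00 − 2.27 − 0.5 × (2.27 − 3.00) = -0.085
gap = -0.085 / 0.5 = -0.17

-0.17%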